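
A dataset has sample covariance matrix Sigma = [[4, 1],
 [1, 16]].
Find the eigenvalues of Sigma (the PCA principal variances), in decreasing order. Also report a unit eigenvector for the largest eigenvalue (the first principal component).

Step 1 — characteristic polynomial of 2×2 Sigma:
  det(Sigma - λI) = λ² - trace · λ + det = 0.
  trace = 4 + 16 = 20, det = 4·16 - (1)² = 63.
Step 2 — discriminant:
  Δ = trace² - 4·det = 400 - 252 = 148.
Step 3 — eigenvalues:
  λ = (trace ± √Δ)/2 = (20 ± 12.1655)/2,
  λ_1 = 16.0828,  λ_2 = 3.9172.

Step 4 — unit eigenvector for λ_1: solve (Sigma - λ_1 I)v = 0. First row:
  (4 - 16.0828)·v_x + (1)·v_y = 0, i.e. (-12.0828)·v_x + (1)·v_y = 0,
  so v ∝ (b, λ_1 - a) = (1, 12.0828) = u.
  ||u|| = √((1)² + (12.0828)²) = √(146.9932) ≈ 12.1241,
  v_1 = u/||u|| ≈ (0.0825, 0.9966) (||v_1|| = 1).

λ_1 = 16.0828,  λ_2 = 3.9172;  v_1 ≈ (0.0825, 0.9966)


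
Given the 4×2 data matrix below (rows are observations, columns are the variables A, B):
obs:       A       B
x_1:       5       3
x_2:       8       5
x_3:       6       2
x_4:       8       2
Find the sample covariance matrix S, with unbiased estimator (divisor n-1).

Step 1 — column means:
  mean(A) = (5 + 8 + 6 + 8) / 4 = 27/4 = 6.75
  mean(B) = (3 + 5 + 2 + 2) / 4 = 12/4 = 3

Step 2 — sample covariance S[i,j] = (1/(n-1)) · Σ_k (x_{k,i} - mean_i) · (x_{k,j} - mean_j), with n-1 = 3.
  S[A,A] = ((-1.75)·(-1.75) + (1.25)·(1.25) + (-0.75)·(-0.75) + (1.25)·(1.25)) / 3 = 6.75/3 = 2.25
  S[A,B] = ((-1.75)·(0) + (1.25)·(2) + (-0.75)·(-1) + (1.25)·(-1)) / 3 = 2/3 = 0.6667
  S[B,B] = ((0)·(0) + (2)·(2) + (-1)·(-1) + (-1)·(-1)) / 3 = 6/3 = 2

S is symmetric (S[j,i] = S[i,j]). Assembling:

S = [[2.25, 0.6667],
 [0.6667, 2]]


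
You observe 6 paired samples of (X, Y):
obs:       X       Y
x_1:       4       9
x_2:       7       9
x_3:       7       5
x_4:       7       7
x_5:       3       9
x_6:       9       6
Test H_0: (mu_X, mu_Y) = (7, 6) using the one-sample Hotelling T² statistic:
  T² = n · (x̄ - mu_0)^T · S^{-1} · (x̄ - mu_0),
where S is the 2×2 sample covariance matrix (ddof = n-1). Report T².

Step 1 — sample mean vector:
  mean(X) = (4 + 7 + 7 + 7 + 3 + 9) / 6 = 37/6 = 6.1667
  mean(Y) = (9 + 9 + 5 + 7 + 9 + 6) / 6 = 45/6 = 7.5
  x̄ = (6.1667, 7.5),  deviation x̄ - mu_0 = (6.1667, 7.5) - (7, 6) = (-0.8333, 1.5).

Step 2 — sample covariance matrix, S[i,j] = (1/(n-1)) · Σ_k (x_{k,i} - mean_i) · (x_{k,j} - mean_j), divisor n-1 = 5:
  S[X,X] = ((-2.1667)·(-2.1667) + (0.8333)·(0.8333) + (0.8333)·(0.8333) + (0.8333)·(0.8333) + (-3.1667)·(-3.1667) + (2.8333)·(2.8333)) / 5 = 24.8333/5 = 4.9667
  S[X,Y] = ((-2.1667)·(1.5) + (0.8333)·(1.5) + (0.8333)·(-2.5) + (0.8333)·(-0.5) + (-3.1667)·(1.5) + (2.8333)·(-1.5)) / 5 = -13.5/5 = -2.7
  S[Y,Y] = ((1.5)·(1.5) + (1.5)·(1.5) + (-2.5)·(-2.5) + (-0.5)·(-0.5) + (1.5)·(1.5) + (-1.5)·(-1.5)) / 5 = 15.5/5 = 3.1
  S = [[4.9667, -2.7],
 [-2.7, 3.1]].

Step 3 — invert S. det(S) = 4.9667·3.1 - (-2.7)² = 8.1067.
  S^{-1} = (1/det) · [[d, -b], [-b, a]] = [[0.3824, 0.3331],
 [0.3331, 0.6127]].

Step 4 — quadratic form (x̄ - mu_0)^T · S^{-1} · (x̄ - mu_0):
  S^{-1} · (x̄ - mu_0) = (0.1809, 0.6414),
  (x̄ - mu_0)^T · [...] = (-0.8333)·(0.1809) + (1.5)·(0.6414) = 0.8114.

Step 5 — scale by n: T² = 6 · 0.8114 = 4.8684.

T² ≈ 4.8684


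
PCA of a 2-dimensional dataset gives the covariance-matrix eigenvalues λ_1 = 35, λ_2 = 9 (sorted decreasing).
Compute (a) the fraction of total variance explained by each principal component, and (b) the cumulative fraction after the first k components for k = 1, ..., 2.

Step 1 — total variance = trace(Sigma) = Σ λ_i = 35 + 9 = 44.

Step 2 — fraction explained by component i = λ_i / Σ λ:
  PC1: 35/44 = 0.7955
  PC2: 9/44 = 0.2045

Step 3 — cumulative fraction after k components = (λ_1 + ... + λ_k) / Σ λ:
  k = 1: 35/44 = 0.7955
  k = 2: (35 + 9)/44 = 44/44 = 1

Summary (fraction, with percent):

explained: PC1 0.7955 (79.55%), PC2 0.2045 (20.45%);  cumulative: 0.7955, 1


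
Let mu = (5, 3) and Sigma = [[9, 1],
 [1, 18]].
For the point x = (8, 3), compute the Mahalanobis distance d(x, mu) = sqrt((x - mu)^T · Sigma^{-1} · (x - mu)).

Step 1 — centre the observation: (x - mu) = (3, 0).

Step 2 — invert Sigma. det(Sigma) = 9·18 - (1)² = 161.
  Sigma^{-1} = (1/det) · [[d, -b], [-b, a]] = [[0.1118, -0.0062],
 [-0.0062, 0.0559]].

Step 3 — form the quadratic (x - mu)^T · Sigma^{-1} · (x - mu):
  Sigma^{-1} · (x - mu) = (0.3354, -0.0186).
  (x - mu)^T · [Sigma^{-1} · (x - mu)] = (3)·(0.3354) + (0)·(-0.0186) = 1.0062.

Step 4 — take square root: d = √(1.0062) ≈ 1.0031.

d(x, mu) = √(1.0062) ≈ 1.0031


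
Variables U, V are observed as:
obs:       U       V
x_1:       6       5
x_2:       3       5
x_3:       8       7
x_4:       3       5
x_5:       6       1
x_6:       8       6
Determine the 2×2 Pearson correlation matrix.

Step 1 — column means:
  mean(U) = (6 + 3 + 8 + 3 + 6 + 8) / 6 = 34/6 = 5.6667
  mean(V) = (5 + 5 + 7 + 5 + 1 + 6) / 6 = 29/6 = 4.8333

Step 2 — sample variances and covariances s[i,j] = (1/(n-1)) · Σ_k (x_{k,i} - mean_i) · (x_{k,j} - mean_j), with n-1 = 5:
  s[U,U] = ((0.3333)·(0.3333) + (-2.6667)·(-2.6667) + (2.3333)·(2.3333) + (-2.6667)·(-2.6667) + (0.3333)·(0.3333) + (2.3333)·(2.3333)) / 5 = 25.3333/5 = 5.0667
  s[U,V] = ((0.3333)·(0.1667) + (-2.6667)·(0.1667) + (2.3333)·(2.1667) + (-2.6667)·(0.1667) + (0.3333)·(-3.8333) + (2.3333)·(1.1667)) / 5 = 5.6667/5 = 1.1333
  s[V,V] = ((0.1667)·(0.1667) + (0.1667)·(0.1667) + (2.1667)·(2.1667) + (0.1667)·(0.1667) + (-3.8333)·(-3.8333) + (1.1667)·(1.1667)) / 5 = 20.8333/5 = 4.1667
  Sample standard deviations s_i = √(s[i,i]):
  s(U) = √(5.0667) = 2.2509
  s(V) = √(4.1667) = 2.0412

Step 3 — r_{ij} = s_{ij} / (s_i · s_j):
  r[U,U] = 1 (diagonal).
  r[U,V] = 1.1333 / (2.2509 · 2.0412) = 1.1333 / 4.5947 = 0.2467
  r[V,V] = 1 (diagonal).

R is symmetric with unit diagonal. Assembling:

R = [[1, 0.2467],
 [0.2467, 1]]


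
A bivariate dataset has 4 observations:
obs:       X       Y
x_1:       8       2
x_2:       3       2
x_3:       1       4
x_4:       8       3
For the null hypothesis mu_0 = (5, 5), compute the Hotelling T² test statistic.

Step 1 — sample mean vector:
  mean(X) = (8 + 3 + 1 + 8) / 4 = 20/4 = 5
  mean(Y) = (2 + 2 + 4 + 3) / 4 = 11/4 = 2.75
  x̄ = (5, 2.75),  deviation x̄ - mu_0 = (5, 2.75) - (5, 5) = (0, -2.25).

Step 2 — sample covariance matrix, S[i,j] = (1/(n-1)) · Σ_k (x_{k,i} - mean_i) · (x_{k,j} - mean_j), divisor n-1 = 3:
  S[X,X] = ((3)·(3) + (-2)·(-2) + (-4)·(-4) + (3)·(3)) / 3 = 38/3 = 12.6667
  S[X,Y] = ((3)·(-0.75) + (-2)·(-0.75) + (-4)·(1.25) + (3)·(0.25)) / 3 = -5/3 = -1.6667
  S[Y,Y] = ((-0.75)·(-0.75) + (-0.75)·(-0.75) + (1.25)·(1.25) + (0.25)·(0.25)) / 3 = 2.75/3 = 0.9167
  S = [[12.6667, -1.6667],
 [-1.6667, 0.9167]].

Step 3 — invert S. det(S) = 12.6667·0.9167 - (-1.6667)² = 8.8333.
  S^{-1} = (1/det) · [[d, -b], [-b, a]] = [[0.1038, 0.1887],
 [0.1887, 1.434]].

Step 4 — quadratic form (x̄ - mu_0)^T · S^{-1} · (x̄ - mu_0):
  S^{-1} · (x̄ - mu_0) = (-0.4245, -3.2264),
  (x̄ - mu_0)^T · [...] = (0)·(-0.4245) + (-2.25)·(-3.2264) = 7.2594.

Step 5 — scale by n: T² = 4 · 7.2594 = 29.0377.

T² ≈ 29.0377


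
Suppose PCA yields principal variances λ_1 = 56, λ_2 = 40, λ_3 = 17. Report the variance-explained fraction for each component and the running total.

Step 1 — total variance = trace(Sigma) = Σ λ_i = 56 + 40 + 17 = 113.

Step 2 — fraction explained by component i = λ_i / Σ λ:
  PC1: 56/113 = 0.4956
  PC2: 40/113 = 0.354
  PC3: 17/113 = 0.1504

Step 3 — cumulative fraction after k components = (λ_1 + ... + λ_k) / Σ λ:
  k = 1: 56/113 = 0.4956
  k = 2: (56 + 40)/113 = 96/113 = 0.8496
  k = 3: (56 + 40 + 17)/113 = 113/113 = 1

Summary (fraction, with percent):

explained: PC1 0.4956 (49.56%), PC2 0.354 (35.4%), PC3 0.1504 (15.04%);  cumulative: 0.4956, 0.8496, 1


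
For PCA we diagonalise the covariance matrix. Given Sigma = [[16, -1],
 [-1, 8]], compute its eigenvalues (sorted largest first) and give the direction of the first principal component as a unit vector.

Step 1 — characteristic polynomial of 2×2 Sigma:
  det(Sigma - λI) = λ² - trace · λ + det = 0.
  trace = 16 + 8 = 24, det = 16·8 - (-1)² = 127.
Step 2 — discriminant:
  Δ = trace² - 4·det = 576 - 508 = 68.
Step 3 — eigenvalues:
  λ = (trace ± √Δ)/2 = (24 ± 8.2462)/2,
  λ_1 = 16.1231,  λ_2 = 7.8769.

Step 4 — unit eigenvector for λ_1: solve (Sigma - λ_1 I)v = 0. First row:
  (16 - 16.1231)·v_x + (-1)·v_y = 0, i.e. (-0.1231)·v_x + (-1)·v_y = 0,
  so v ∝ (b, λ_1 - a) = (-1, 0.1231); multiply by -1 so the first entry is positive: u = (1, -0.1231).
  ||u|| = √((1)² + (-0.1231)²) = √(1.0152) ≈ 1.0075,
  v_1 = u/||u|| ≈ (0.9925, -0.1222) (||v_1|| = 1).

λ_1 = 16.1231,  λ_2 = 7.8769;  v_1 ≈ (0.9925, -0.1222)


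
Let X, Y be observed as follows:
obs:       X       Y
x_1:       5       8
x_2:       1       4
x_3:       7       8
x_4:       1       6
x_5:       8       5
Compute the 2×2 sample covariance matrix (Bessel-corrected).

Step 1 — column means:
  mean(X) = (5 + 1 + 7 + 1 + 8) / 5 = 22/5 = 4.4
  mean(Y) = (8 + 4 + 8 + 6 + 5) / 5 = 31/5 = 6.2

Step 2 — sample covariance S[i,j] = (1/(n-1)) · Σ_k (x_{k,i} - mean_i) · (x_{k,j} - mean_j), with n-1 = 4.
  S[X,X] = ((0.6)·(0.6) + (-3.4)·(-3.4) + (2.6)·(2.6) + (-3.4)·(-3.4) + (3.6)·(3.6)) / 4 = 43.2/4 = 10.8
  S[X,Y] = ((0.6)·(1.8) + (-3.4)·(-2.2) + (2.6)·(1.8) + (-3.4)·(-0.2) + (3.6)·(-1.2)) / 4 = 9.6/4 = 2.4
  S[Y,Y] = ((1.8)·(1.8) + (-2.2)·(-2.2) + (1.8)·(1.8) + (-0.2)·(-0.2) + (-1.2)·(-1.2)) / 4 = 12.8/4 = 3.2

S is symmetric (S[j,i] = S[i,j]). Assembling:

S = [[10.8, 2.4],
 [2.4, 3.2]]


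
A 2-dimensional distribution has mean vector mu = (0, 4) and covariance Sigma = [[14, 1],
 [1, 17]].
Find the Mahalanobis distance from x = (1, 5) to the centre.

Step 1 — centre the observation: (x - mu) = (1, 1).

Step 2 — invert Sigma. det(Sigma) = 14·17 - (1)² = 237.
  Sigma^{-1} = (1/det) · [[d, -b], [-b, a]] = [[0.0717, -0.0042],
 [-0.0042, 0.0591]].

Step 3 — form the quadratic (x - mu)^T · Sigma^{-1} · (x - mu):
  Sigma^{-1} · (x - mu) = (0.0675, 0.0549).
  (x - mu)^T · [Sigma^{-1} · (x - mu)] = (1)·(0.0675) + (1)·(0.0549) = 0.1224.

Step 4 — take square root: d = √(0.1224) ≈ 0.3498.

d(x, mu) = √(0.1224) ≈ 0.3498


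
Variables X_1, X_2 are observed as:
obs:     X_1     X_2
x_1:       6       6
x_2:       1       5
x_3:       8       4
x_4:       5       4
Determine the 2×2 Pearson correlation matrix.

Step 1 — column means:
  mean(X_1) = (6 + 1 + 8 + 5) / 4 = 20/4 = 5
  mean(X_2) = (6 + 5 + 4 + 4) / 4 = 19/4 = 4.75

Step 2 — sample variances and covariances s[i,j] = (1/(n-1)) · Σ_k (x_{k,i} - mean_i) · (x_{k,j} - mean_j), with n-1 = 3:
  s[X_1,X_1] = ((1)·(1) + (-4)·(-4) + (3)·(3) + (0)·(0)) / 3 = 26/3 = 8.6667
  s[X_1,X_2] = ((1)·(1.25) + (-4)·(0.25) + (3)·(-0.75) + (0)·(-0.75)) / 3 = -2/3 = -0.6667
  s[X_2,X_2] = ((1.25)·(1.25) + (0.25)·(0.25) + (-0.75)·(-0.75) + (-0.75)·(-0.75)) / 3 = 2.75/3 = 0.9167
  Sample standard deviations s_i = √(s[i,i]):
  s(X_1) = √(8.6667) = 2.9439
  s(X_2) = √(0.9167) = 0.9574

Step 3 — r_{ij} = s_{ij} / (s_i · s_j):
  r[X_1,X_1] = 1 (diagonal).
  r[X_1,X_2] = -0.6667 / (2.9439 · 0.9574) = -0.6667 / 2.8186 = -0.2365
  r[X_2,X_2] = 1 (diagonal).

R is symmetric with unit diagonal. Assembling:

R = [[1, -0.2365],
 [-0.2365, 1]]


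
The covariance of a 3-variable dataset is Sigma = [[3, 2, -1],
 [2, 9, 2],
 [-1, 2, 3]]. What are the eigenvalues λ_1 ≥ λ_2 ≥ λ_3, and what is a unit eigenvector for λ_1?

Step 1 — characteristic polynomial p(λ) = det(λI - Sigma) = λ³ - tr·λ² + c_1·λ - det, where tr = trace, c_1 = sum of the principal 2×2 minors, det = det(Sigma):
  tr = 3 + 9 + 3 = 15,
  c_1 = (3·9 - (2)²) + (3·3 - (-1)²) + (9·3 - (2)²) = 23 + 8 + 23 = 54,
  det = 3·(9·3 - (2)²) - (2)·((2)·3 - (2)·(-1)) + (-1)·((2)·(2) - 9·(-1)) = 3·(23) - (2)·(8) + (-1)·(13) = 40.
  So p(λ) = λ³ - 15λ² + 54λ - 40.
Step 2 — look for an integer root (rational root theorem: any rational root is an integer divisor of 40). Testing λ = 1:
  p(1) = 1 - 15 + 54 - 40 = 0  ✓
  Dividing out (λ - 1): p(λ) = (λ - 1)(λ² - 14λ + 40).
Step 3 — remaining eigenvalues from the quadratic λ² - 14λ + 40 = 0:
  Δ = 14² - 4·40 = 196 - 160 = 36,  λ = (14 ± √36)/2 = (14 ± 6)/2 = 10 or 4.
  Sorted: λ_1 = 10,  λ_2 = 4,  λ_3 = 1  (check: sum = 15 = tr ✓).

Step 4 — unit eigenvector for λ_1 = 10: v spans the null space of (Sigma - λ_1 I), whose rows are
  r_1 = (-7, 2, -1),  r_2 = (2, -1, 2),  r_3 = (-1, 2, -7).
  v is orthogonal to every row, so take v ∝ r_1 × r_2 = ((2)·(2) - (-1)·(-1), (-1)·(2) - (-7)·(2), (-7)·(-1) - (2)·(2)) = (3, 12, 3).
  Rescale (divide by 3): u = (1, 4, 1).
  ||u|| = √((1)² + (4)² + (1)²) = √(18) ≈ 4.2426,  v_1 = u/||u|| ≈ (0.2357, 0.9428, 0.2357) (||v_1|| = 1).

λ_1 = 10,  λ_2 = 4,  λ_3 = 1;  v_1 ≈ (0.2357, 0.9428, 0.2357)


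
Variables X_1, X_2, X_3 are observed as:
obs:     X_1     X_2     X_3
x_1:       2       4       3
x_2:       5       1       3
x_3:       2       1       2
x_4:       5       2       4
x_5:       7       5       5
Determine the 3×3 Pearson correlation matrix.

Step 1 — column means:
  mean(X_1) = (2 + 5 + 2 + 5 + 7) / 5 = 21/5 = 4.2
  mean(X_2) = (4 + 1 + 1 + 2 + 5) / 5 = 13/5 = 2.6
  mean(X_3) = (3 + 3 + 2 + 4 + 5) / 5 = 17/5 = 3.4

Step 2 — sample variances and covariances s[i,j] = (1/(n-1)) · Σ_k (x_{k,i} - mean_i) · (x_{k,j} - mean_j), with n-1 = 4:
  s[X_1,X_1] = ((-2.2)·(-2.2) + (0.8)·(0.8) + (-2.2)·(-2.2) + (0.8)·(0.8) + (2.8)·(2.8)) / 4 = 18.8/4 = 4.7
  s[X_1,X_2] = ((-2.2)·(1.4) + (0.8)·(-1.6) + (-2.2)·(-1.6) + (0.8)·(-0.6) + (2.8)·(2.4)) / 4 = 5.4/4 = 1.35
  s[X_1,X_3] = ((-2.2)·(-0.4) + (0.8)·(-0.4) + (-2.2)·(-1.4) + (0.8)·(0.6) + (2.8)·(1.6)) / 4 = 8.6/4 = 2.15
  s[X_2,X_2] = ((1.4)·(1.4) + (-1.6)·(-1.6) + (-1.6)·(-1.6) + (-0.6)·(-0.6) + (2.4)·(2.4)) / 4 = 13.2/4 = 3.3
  s[X_2,X_3] = ((1.4)·(-0.4) + (-1.6)·(-0.4) + (-1.6)·(-1.4) + (-0.6)·(0.6) + (2.4)·(1.6)) / 4 = 5.8/4 = 1.45
  s[X_3,X_3] = ((-0.4)·(-0.4) + (-0.4)·(-0.4) + (-1.4)·(-1.4) + (0.6)·(0.6) + (1.6)·(1.6)) / 4 = 5.2/4 = 1.3
  Sample standard deviations s_i = √(s[i,i]):
  s(X_1) = √(4.7) = 2.1679
  s(X_2) = √(3.3) = 1.8166
  s(X_3) = √(1.3) = 1.1402

Step 3 — r_{ij} = s_{ij} / (s_i · s_j):
  r[X_1,X_1] = 1 (diagonal).
  r[X_1,X_2] = 1.35 / (2.1679 · 1.8166) = 1.35 / 3.9383 = 0.3428
  r[X_1,X_3] = 2.15 / (2.1679 · 1.1402) = 2.15 / 2.4718 = 0.8698
  r[X_2,X_2] = 1 (diagonal).
  r[X_2,X_3] = 1.45 / (1.8166 · 1.1402) = 1.45 / 2.0712 = 0.7001
  r[X_3,X_3] = 1 (diagonal).

R is symmetric with unit diagonal. Assembling:

R = [[1, 0.3428, 0.8698],
 [0.3428, 1, 0.7001],
 [0.8698, 0.7001, 1]]


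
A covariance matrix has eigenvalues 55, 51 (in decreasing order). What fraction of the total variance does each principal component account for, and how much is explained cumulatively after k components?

Step 1 — total variance = trace(Sigma) = Σ λ_i = 55 + 51 = 106.

Step 2 — fraction explained by component i = λ_i / Σ λ:
  PC1: 55/106 = 0.5189
  PC2: 51/106 = 0.4811

Step 3 — cumulative fraction after k components = (λ_1 + ... + λ_k) / Σ λ:
  k = 1: 55/106 = 0.5189
  k = 2: (55 + 51)/106 = 106/106 = 1

Summary (fraction, with percent):

explained: PC1 0.5189 (51.89%), PC2 0.4811 (48.11%);  cumulative: 0.5189, 1


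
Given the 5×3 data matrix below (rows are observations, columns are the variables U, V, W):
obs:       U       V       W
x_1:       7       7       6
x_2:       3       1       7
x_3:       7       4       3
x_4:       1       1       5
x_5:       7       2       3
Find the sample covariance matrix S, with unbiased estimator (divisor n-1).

Step 1 — column means:
  mean(U) = (7 + 3 + 7 + 1 + 7) / 5 = 25/5 = 5
  mean(V) = (7 + 1 + 4 + 1 + 2) / 5 = 15/5 = 3
  mean(W) = (6 + 7 + 3 + 5 + 3) / 5 = 24/5 = 4.8

Step 2 — sample covariance S[i,j] = (1/(n-1)) · Σ_k (x_{k,i} - mean_i) · (x_{k,j} - mean_j), with n-1 = 4.
  S[U,U] = ((2)·(2) + (-2)·(-2) + (2)·(2) + (-4)·(-4) + (2)·(2)) / 4 = 32/4 = 8
  S[U,V] = ((2)·(4) + (-2)·(-2) + (2)·(1) + (-4)·(-2) + (2)·(-1)) / 4 = 20/4 = 5
  S[U,W] = ((2)·(1.2) + (-2)·(2.2) + (2)·(-1.8) + (-4)·(0.2) + (2)·(-1.8)) / 4 = -10/4 = -2.5
  S[V,V] = ((4)·(4) + (-2)·(-2) + (1)·(1) + (-2)·(-2) + (-1)·(-1)) / 4 = 26/4 = 6.5
  S[V,W] = ((4)·(1.2) + (-2)·(2.2) + (1)·(-1.8) + (-2)·(0.2) + (-1)·(-1.8)) / 4 = 0/4 = 0
  S[W,W] = ((1.2)·(1.2) + (2.2)·(2.2) + (-1.8)·(-1.8) + (0.2)·(0.2) + (-1.8)·(-1.8)) / 4 = 12.8/4 = 3.2

S is symmetric (S[j,i] = S[i,j]). Assembling:

S = [[8, 5, -2.5],
 [5, 6.5, 0],
 [-2.5, 0, 3.2]]


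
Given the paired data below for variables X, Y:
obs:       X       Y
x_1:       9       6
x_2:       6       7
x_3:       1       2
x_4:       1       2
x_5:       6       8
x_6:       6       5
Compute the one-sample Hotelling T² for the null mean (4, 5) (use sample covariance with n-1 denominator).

Step 1 — sample mean vector:
  mean(X) = (9 + 6 + 1 + 1 + 6 + 6) / 6 = 29/6 = 4.8333
  mean(Y) = (6 + 7 + 2 + 2 + 8 + 5) / 6 = 30/6 = 5
  x̄ = (4.8333, 5),  deviation x̄ - mu_0 = (4.8333, 5) - (4, 5) = (0.8333, 0).

Step 2 — sample covariance matrix, S[i,j] = (1/(n-1)) · Σ_k (x_{k,i} - mean_i) · (x_{k,j} - mean_j), divisor n-1 = 5:
  S[X,X] = ((4.1667)·(4.1667) + (1.1667)·(1.1667) + (-3.8333)·(-3.8333) + (-3.8333)·(-3.8333) + (1.1667)·(1.1667) + (1.1667)·(1.1667)) / 5 = 50.8333/5 = 10.1667
  S[X,Y] = ((4.1667)·(1) + (1.1667)·(2) + (-3.8333)·(-3) + (-3.8333)·(-3) + (1.1667)·(3) + (1.1667)·(0)) / 5 = 33/5 = 6.6
  S[Y,Y] = ((1)·(1) + (2)·(2) + (-3)·(-3) + (-3)·(-3) + (3)·(3) + (0)·(0)) / 5 = 32/5 = 6.4
  S = [[10.1667, 6.6],
 [6.6, 6.4]].

Step 3 — invert S. det(S) = 10.1667·6.4 - (6.6)² = 21.5067.
  S^{-1} = (1/det) · [[d, -b], [-b, a]] = [[0.2976, -0.3069],
 [-0.3069, 0.4727]].

Step 4 — quadratic form (x̄ - mu_0)^T · S^{-1} · (x̄ - mu_0):
  S^{-1} · (x̄ - mu_0) = (0.248, -0.2557),
  (x̄ - mu_0)^T · [...] = (0.8333)·(0.248) + (0)·(-0.2557) = 0.2067.

Step 5 — scale by n: T² = 6 · 0.2067 = 1.2399.

T² ≈ 1.2399


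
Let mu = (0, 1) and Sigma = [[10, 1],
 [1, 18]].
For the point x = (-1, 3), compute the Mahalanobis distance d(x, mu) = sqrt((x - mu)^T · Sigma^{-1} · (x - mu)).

Step 1 — centre the observation: (x - mu) = (-1, 2).

Step 2 — invert Sigma. det(Sigma) = 10·18 - (1)² = 179.
  Sigma^{-1} = (1/det) · [[d, -b], [-b, a]] = [[0.1006, -0.0056],
 [-0.0056, 0.0559]].

Step 3 — form the quadratic (x - mu)^T · Sigma^{-1} · (x - mu):
  Sigma^{-1} · (x - mu) = (-0.1117, 0.1173).
  (x - mu)^T · [Sigma^{-1} · (x - mu)] = (-1)·(-0.1117) + (2)·(0.1173) = 0.3464.

Step 4 — take square root: d = √(0.3464) ≈ 0.5885.

d(x, mu) = √(0.3464) ≈ 0.5885


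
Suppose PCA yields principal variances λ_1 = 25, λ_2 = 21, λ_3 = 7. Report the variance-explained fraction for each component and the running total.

Step 1 — total variance = trace(Sigma) = Σ λ_i = 25 + 21 + 7 = 53.

Step 2 — fraction explained by component i = λ_i / Σ λ:
  PC1: 25/53 = 0.4717
  PC2: 21/53 = 0.3962
  PC3: 7/53 = 0.1321

Step 3 — cumulative fraction after k components = (λ_1 + ... + λ_k) / Σ λ:
  k = 1: 25/53 = 0.4717
  k = 2: (25 + 21)/53 = 46/53 = 0.8679
  k = 3: (25 + 21 + 7)/53 = 53/53 = 1

Summary (fraction, with percent):

explained: PC1 0.4717 (47.17%), PC2 0.3962 (39.62%), PC3 0.1321 (13.21%);  cumulative: 0.4717, 0.8679, 1


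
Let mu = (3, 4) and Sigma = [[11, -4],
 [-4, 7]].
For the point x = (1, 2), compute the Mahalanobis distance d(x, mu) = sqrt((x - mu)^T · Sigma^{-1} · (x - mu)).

Step 1 — centre the observation: (x - mu) = (-2, -2).

Step 2 — invert Sigma. det(Sigma) = 11·7 - (-4)² = 61.
  Sigma^{-1} = (1/det) · [[d, -b], [-b, a]] = [[0.1148, 0.0656],
 [0.0656, 0.1803]].

Step 3 — form the quadratic (x - mu)^T · Sigma^{-1} · (x - mu):
  Sigma^{-1} · (x - mu) = (-0.3607, -0.4918).
  (x - mu)^T · [Sigma^{-1} · (x - mu)] = (-2)·(-0.3607) + (-2)·(-0.4918) = 1.7049.

Step 4 — take square root: d = √(1.7049) ≈ 1.3057.

d(x, mu) = √(1.7049) ≈ 1.3057


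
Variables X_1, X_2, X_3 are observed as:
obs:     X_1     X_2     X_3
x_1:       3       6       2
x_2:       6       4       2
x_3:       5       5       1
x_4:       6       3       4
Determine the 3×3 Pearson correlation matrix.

Step 1 — column means:
  mean(X_1) = (3 + 6 + 5 + 6) / 4 = 20/4 = 5
  mean(X_2) = (6 + 4 + 5 + 3) / 4 = 18/4 = 4.5
  mean(X_3) = (2 + 2 + 1 + 4) / 4 = 9/4 = 2.25

Step 2 — sample variances and covariances s[i,j] = (1/(n-1)) · Σ_k (x_{k,i} - mean_i) · (x_{k,j} - mean_j), with n-1 = 3:
  s[X_1,X_1] = ((-2)·(-2) + (1)·(1) + (0)·(0) + (1)·(1)) / 3 = 6/3 = 2
  s[X_1,X_2] = ((-2)·(1.5) + (1)·(-0.5) + (0)·(0.5) + (1)·(-1.5)) / 3 = -5/3 = -1.6667
  s[X_1,X_3] = ((-2)·(-0.25) + (1)·(-0.25) + (0)·(-1.25) + (1)·(1.75)) / 3 = 2/3 = 0.6667
  s[X_2,X_2] = ((1.5)·(1.5) + (-0.5)·(-0.5) + (0.5)·(0.5) + (-1.5)·(-1.5)) / 3 = 5/3 = 1.6667
  s[X_2,X_3] = ((1.5)·(-0.25) + (-0.5)·(-0.25) + (0.5)·(-1.25) + (-1.5)·(1.75)) / 3 = -3.5/3 = -1.1667
  s[X_3,X_3] = ((-0.25)·(-0.25) + (-0.25)·(-0.25) + (-1.25)·(-1.25) + (1.75)·(1.75)) / 3 = 4.75/3 = 1.5833
  Sample standard deviations s_i = √(s[i,i]):
  s(X_1) = √(2) = 1.4142
  s(X_2) = √(1.6667) = 1.291
  s(X_3) = √(1.5833) = 1.2583

Step 3 — r_{ij} = s_{ij} / (s_i · s_j):
  r[X_1,X_1] = 1 (diagonal).
  r[X_1,X_2] = -1.6667 / (1.4142 · 1.291) = -1.6667 / 1.8257 = -0.9129
  r[X_1,X_3] = 0.6667 / (1.4142 · 1.2583) = 0.6667 / 1.7795 = 0.3746
  r[X_2,X_2] = 1 (diagonal).
  r[X_2,X_3] = -1.1667 / (1.291 · 1.2583) = -1.1667 / 1.6245 = -0.7182
  r[X_3,X_3] = 1 (diagonal).

R is symmetric with unit diagonal. Assembling:

R = [[1, -0.9129, 0.3746],
 [-0.9129, 1, -0.7182],
 [0.3746, -0.7182, 1]]


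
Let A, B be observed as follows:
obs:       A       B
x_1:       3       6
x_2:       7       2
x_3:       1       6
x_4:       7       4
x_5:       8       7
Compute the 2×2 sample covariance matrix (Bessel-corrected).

Step 1 — column means:
  mean(A) = (3 + 7 + 1 + 7 + 8) / 5 = 26/5 = 5.2
  mean(B) = (6 + 2 + 6 + 4 + 7) / 5 = 25/5 = 5

Step 2 — sample covariance S[i,j] = (1/(n-1)) · Σ_k (x_{k,i} - mean_i) · (x_{k,j} - mean_j), with n-1 = 4.
  S[A,A] = ((-2.2)·(-2.2) + (1.8)·(1.8) + (-4.2)·(-4.2) + (1.8)·(1.8) + (2.8)·(2.8)) / 4 = 36.8/4 = 9.2
  S[A,B] = ((-2.2)·(1) + (1.8)·(-3) + (-4.2)·(1) + (1.8)·(-1) + (2.8)·(2)) / 4 = -8/4 = -2
  S[B,B] = ((1)·(1) + (-3)·(-3) + (1)·(1) + (-1)·(-1) + (2)·(2)) / 4 = 16/4 = 4

S is symmetric (S[j,i] = S[i,j]). Assembling:

S = [[9.2, -2],
 [-2, 4]]


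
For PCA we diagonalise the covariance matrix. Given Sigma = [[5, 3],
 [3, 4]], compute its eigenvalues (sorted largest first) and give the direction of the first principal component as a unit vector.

Step 1 — characteristic polynomial of 2×2 Sigma:
  det(Sigma - λI) = λ² - trace · λ + det = 0.
  trace = 5 + 4 = 9, det = 5·4 - (3)² = 11.
Step 2 — discriminant:
  Δ = trace² - 4·det = 81 - 44 = 37.
Step 3 — eigenvalues:
  λ = (trace ± √Δ)/2 = (9 ± 6.0828)/2,
  λ_1 = 7.5414,  λ_2 = 1.4586.

Step 4 — unit eigenvector for λ_1: solve (Sigma - λ_1 I)v = 0. First row:
  (5 - 7.5414)·v_x + (3)·v_y = 0, i.e. (-2.5414)·v_x + (3)·v_y = 0,
  so v ∝ (b, λ_1 - a) = (3, 2.5414) = u.
  ||u|| = √((3)² + (2.5414)²) = √(15.4586) ≈ 3.9317,
  v_1 = u/||u|| ≈ (0.763, 0.6464) (||v_1|| = 1).

λ_1 = 7.5414,  λ_2 = 1.4586;  v_1 ≈ (0.763, 0.6464)


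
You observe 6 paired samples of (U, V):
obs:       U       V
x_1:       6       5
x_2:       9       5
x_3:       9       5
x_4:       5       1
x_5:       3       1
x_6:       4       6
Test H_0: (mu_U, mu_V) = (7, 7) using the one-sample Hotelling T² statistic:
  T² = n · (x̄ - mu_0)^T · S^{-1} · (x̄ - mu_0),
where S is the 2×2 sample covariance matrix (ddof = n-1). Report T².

Step 1 — sample mean vector:
  mean(U) = (6 + 9 + 9 + 5 + 3 + 4) / 6 = 36/6 = 6
  mean(V) = (5 + 5 + 5 + 1 + 1 + 6) / 6 = 23/6 = 3.8333
  x̄ = (6, 3.8333),  deviation x̄ - mu_0 = (6, 3.8333) - (7, 7) = (-1, -3.1667).

Step 2 — sample covariance matrix, S[i,j] = (1/(n-1)) · Σ_k (x_{k,i} - mean_i) · (x_{k,j} - mean_j), divisor n-1 = 5:
  S[U,U] = ((0)·(0) + (3)·(3) + (3)·(3) + (-1)·(-1) + (-3)·(-3) + (-2)·(-2)) / 5 = 32/5 = 6.4
  S[U,V] = ((0)·(1.1667) + (3)·(1.1667) + (3)·(1.1667) + (-1)·(-2.8333) + (-3)·(-2.8333) + (-2)·(2.1667)) / 5 = 14/5 = 2.8
  S[V,V] = ((1.1667)·(1.1667) + (1.1667)·(1.1667) + (1.1667)·(1.1667) + (-2.8333)·(-2.8333) + (-2.8333)·(-2.8333) + (2.1667)·(2.1667)) / 5 = 24.8333/5 = 4.9667
  S = [[6.4, 2.8],
 [2.8, 4.9667]].

Step 3 — invert S. det(S) = 6.4·4.9667 - (2.8)² = 23.9467.
  S^{-1} = (1/det) · [[d, -b], [-b, a]] = [[0.2074, -0.1169],
 [-0.1169, 0.2673]].

Step 4 — quadratic form (x̄ - mu_0)^T · S^{-1} · (x̄ - mu_0):
  S^{-1} · (x̄ - mu_0) = (0.1629, -0.7294),
  (x̄ - mu_0)^T · [...] = (-1)·(0.1629) + (-3.1667)·(-0.7294) = 2.1469.

Step 5 — scale by n: T² = 6 · 2.1469 = 12.8814.

T² ≈ 12.8814


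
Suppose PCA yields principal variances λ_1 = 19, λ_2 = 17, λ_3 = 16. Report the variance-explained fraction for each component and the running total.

Step 1 — total variance = trace(Sigma) = Σ λ_i = 19 + 17 + 16 = 52.

Step 2 — fraction explained by component i = λ_i / Σ λ:
  PC1: 19/52 = 0.3654
  PC2: 17/52 = 0.3269
  PC3: 16/52 = 0.3077

Step 3 — cumulative fraction after k components = (λ_1 + ... + λ_k) / Σ λ:
  k = 1: 19/52 = 0.3654
  k = 2: (19 + 17)/52 = 36/52 = 0.6923
  k = 3: (19 + 17 + 16)/52 = 52/52 = 1

Summary (fraction, with percent):

explained: PC1 0.3654 (36.54%), PC2 0.3269 (32.69%), PC3 0.3077 (30.77%);  cumulative: 0.3654, 0.6923, 1


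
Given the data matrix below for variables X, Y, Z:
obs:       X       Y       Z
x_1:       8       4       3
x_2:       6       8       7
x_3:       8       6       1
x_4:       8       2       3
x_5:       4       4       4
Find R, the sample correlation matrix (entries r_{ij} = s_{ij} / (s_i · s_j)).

Step 1 — column means:
  mean(X) = (8 + 6 + 8 + 8 + 4) / 5 = 34/5 = 6.8
  mean(Y) = (4 + 8 + 6 + 2 + 4) / 5 = 24/5 = 4.8
  mean(Z) = (3 + 7 + 1 + 3 + 4) / 5 = 18/5 = 3.6

Step 2 — sample variances and covariances s[i,j] = (1/(n-1)) · Σ_k (x_{k,i} - mean_i) · (x_{k,j} - mean_j), with n-1 = 4:
  s[X,X] = ((1.2)·(1.2) + (-0.8)·(-0.8) + (1.2)·(1.2) + (1.2)·(1.2) + (-2.8)·(-2.8)) / 4 = 12.8/4 = 3.2
  s[X,Y] = ((1.2)·(-0.8) + (-0.8)·(3.2) + (1.2)·(1.2) + (1.2)·(-2.8) + (-2.8)·(-0.8)) / 4 = -3.2/4 = -0.8
  s[X,Z] = ((1.2)·(-0.6) + (-0.8)·(3.4) + (1.2)·(-2.6) + (1.2)·(-0.6) + (-2.8)·(0.4)) / 4 = -8.4/4 = -2.1
  s[Y,Y] = ((-0.8)·(-0.8) + (3.2)·(3.2) + (1.2)·(1.2) + (-2.8)·(-2.8) + (-0.8)·(-0.8)) / 4 = 20.8/4 = 5.2
  s[Y,Z] = ((-0.8)·(-0.6) + (3.2)·(3.4) + (1.2)·(-2.6) + (-2.8)·(-0.6) + (-0.8)·(0.4)) / 4 = 9.6/4 = 2.4
  s[Z,Z] = ((-0.6)·(-0.6) + (3.4)·(3.4) + (-2.6)·(-2.6) + (-0.6)·(-0.6) + (0.4)·(0.4)) / 4 = 19.2/4 = 4.8
  Sample standard deviations s_i = √(s[i,i]):
  s(X) = √(3.2) = 1.7889
  s(Y) = √(5.2) = 2.2804
  s(Z) = √(4.8) = 2.1909

Step 3 — r_{ij} = s_{ij} / (s_i · s_j):
  r[X,X] = 1 (diagonal).
  r[X,Y] = -0.8 / (1.7889 · 2.2804) = -0.8 / 4.0792 = -0.1961
  r[X,Z] = -2.1 / (1.7889 · 2.1909) = -2.1 / 3.9192 = -0.5358
  r[Y,Y] = 1 (diagonal).
  r[Y,Z] = 2.4 / (2.2804 · 2.1909) = 2.4 / 4.996 = 0.4804
  r[Z,Z] = 1 (diagonal).

R is symmetric with unit diagonal. Assembling:

R = [[1, -0.1961, -0.5358],
 [-0.1961, 1, 0.4804],
 [-0.5358, 0.4804, 1]]


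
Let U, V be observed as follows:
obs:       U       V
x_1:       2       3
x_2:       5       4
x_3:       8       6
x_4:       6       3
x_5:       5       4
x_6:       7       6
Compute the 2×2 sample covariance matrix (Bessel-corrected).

Step 1 — column means:
  mean(U) = (2 + 5 + 8 + 6 + 5 + 7) / 6 = 33/6 = 5.5
  mean(V) = (3 + 4 + 6 + 3 + 4 + 6) / 6 = 26/6 = 4.3333

Step 2 — sample covariance S[i,j] = (1/(n-1)) · Σ_k (x_{k,i} - mean_i) · (x_{k,j} - mean_j), with n-1 = 5.
  S[U,U] = ((-3.5)·(-3.5) + (-0.5)·(-0.5) + (2.5)·(2.5) + (0.5)·(0.5) + (-0.5)·(-0.5) + (1.5)·(1.5)) / 5 = 21.5/5 = 4.3
  S[U,V] = ((-3.5)·(-1.3333) + (-0.5)·(-0.3333) + (2.5)·(1.6667) + (0.5)·(-1.3333) + (-0.5)·(-0.3333) + (1.5)·(1.6667)) / 5 = 11/5 = 2.2
  S[V,V] = ((-1.3333)·(-1.3333) + (-0.3333)·(-0.3333) + (1.6667)·(1.6667) + (-1.3333)·(-1.3333) + (-0.3333)·(-0.3333) + (1.6667)·(1.6667)) / 5 = 9.3333/5 = 1.8667

S is symmetric (S[j,i] = S[i,j]). Assembling:

S = [[4.3, 2.2],
 [2.2, 1.8667]]


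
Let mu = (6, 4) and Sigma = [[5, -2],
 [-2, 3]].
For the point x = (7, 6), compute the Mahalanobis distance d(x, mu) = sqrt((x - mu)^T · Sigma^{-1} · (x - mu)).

Step 1 — centre the observation: (x - mu) = (1, 2).

Step 2 — invert Sigma. det(Sigma) = 5·3 - (-2)² = 11.
  Sigma^{-1} = (1/det) · [[d, -b], [-b, a]] = [[0.2727, 0.1818],
 [0.1818, 0.4545]].

Step 3 — form the quadratic (x - mu)^T · Sigma^{-1} · (x - mu):
  Sigma^{-1} · (x - mu) = (0.6364, 1.0909).
  (x - mu)^T · [Sigma^{-1} · (x - mu)] = (1)·(0.6364) + (2)·(1.0909) = 2.8182.

Step 4 — take square root: d = √(2.8182) ≈ 1.6787.

d(x, mu) = √(2.8182) ≈ 1.6787


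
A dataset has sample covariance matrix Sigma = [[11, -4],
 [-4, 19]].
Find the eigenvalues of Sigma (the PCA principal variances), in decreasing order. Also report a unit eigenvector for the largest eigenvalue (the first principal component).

Step 1 — characteristic polynomial of 2×2 Sigma:
  det(Sigma - λI) = λ² - trace · λ + det = 0.
  trace = 11 + 19 = 30, det = 11·19 - (-4)² = 193.
Step 2 — discriminant:
  Δ = trace² - 4·det = 900 - 772 = 128.
Step 3 — eigenvalues:
  λ = (trace ± √Δ)/2 = (30 ± 11.3137)/2,
  λ_1 = 20.6569,  λ_2 = 9.3431.

Step 4 — unit eigenvector for λ_1: solve (Sigma - λ_1 I)v = 0. First row:
  (11 - 20.6569)·v_x + (-4)·v_y = 0, i.e. (-9.6569)·v_x + (-4)·v_y = 0,
  so v ∝ (b, λ_1 - a) = (-4, 9.6569); multiply by -1 so the first entry is positive: u = (4, -9.6569).
  ||u|| = √((4)² + (-9.6569)²) = √(109.2548) ≈ 10.4525,
  v_1 = u/||u|| ≈ (0.3827, -0.9239) (||v_1|| = 1).

λ_1 = 20.6569,  λ_2 = 9.3431;  v_1 ≈ (0.3827, -0.9239)


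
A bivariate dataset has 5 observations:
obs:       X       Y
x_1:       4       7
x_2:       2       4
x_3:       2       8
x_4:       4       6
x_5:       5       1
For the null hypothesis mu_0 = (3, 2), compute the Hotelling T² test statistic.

Step 1 — sample mean vector:
  mean(X) = (4 + 2 + 2 + 4 + 5) / 5 = 17/5 = 3.4
  mean(Y) = (7 + 4 + 8 + 6 + 1) / 5 = 26/5 = 5.2
  x̄ = (3.4, 5.2),  deviation x̄ - mu_0 = (3.4, 5.2) - (3, 2) = (0.4, 3.2).

Step 2 — sample covariance matrix, S[i,j] = (1/(n-1)) · Σ_k (x_{k,i} - mean_i) · (x_{k,j} - mean_j), divisor n-1 = 4:
  S[X,X] = ((0.6)·(0.6) + (-1.4)·(-1.4) + (-1.4)·(-1.4) + (0.6)·(0.6) + (1.6)·(1.6)) / 4 = 7.2/4 = 1.8
  S[X,Y] = ((0.6)·(1.8) + (-1.4)·(-1.2) + (-1.4)·(2.8) + (0.6)·(0.8) + (1.6)·(-4.2)) / 4 = -7.4/4 = -1.85
  S[Y,Y] = ((1.8)·(1.8) + (-1.2)·(-1.2) + (2.8)·(2.8) + (0.8)·(0.8) + (-4.2)·(-4.2)) / 4 = 30.8/4 = 7.7
  S = [[1.8, -1.85],
 [-1.85, 7.7]].

Step 3 — invert S. det(S) = 1.8·7.7 - (-1.85)² = 10.4375.
  S^{-1} = (1/det) · [[d, -b], [-b, a]] = [[0.7377, 0.1772],
 [0.1772, 0.1725]].

Step 4 — quadratic form (x̄ - mu_0)^T · S^{-1} · (x̄ - mu_0):
  S^{-1} · (x̄ - mu_0) = (0.8623, 0.6228),
  (x̄ - mu_0)^T · [...] = (0.4)·(0.8623) + (3.2)·(0.6228) = 2.3377.

Step 5 — scale by n: T² = 5 · 2.3377 = 11.6886.

T² ≈ 11.6886


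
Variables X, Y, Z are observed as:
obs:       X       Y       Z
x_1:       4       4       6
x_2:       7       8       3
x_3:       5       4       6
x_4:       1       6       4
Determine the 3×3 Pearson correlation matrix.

Step 1 — column means:
  mean(X) = (4 + 7 + 5 + 1) / 4 = 17/4 = 4.25
  mean(Y) = (4 + 8 + 4 + 6) / 4 = 22/4 = 5.5
  mean(Z) = (6 + 3 + 6 + 4) / 4 = 19/4 = 4.75

Step 2 — sample variances and covariances s[i,j] = (1/(n-1)) · Σ_k (x_{k,i} - mean_i) · (x_{k,j} - mean_j), with n-1 = 3:
  s[X,X] = ((-0.25)·(-0.25) + (2.75)·(2.75) + (0.75)·(0.75) + (-3.25)·(-3.25)) / 3 = 18.75/3 = 6.25
  s[X,Y] = ((-0.25)·(-1.5) + (2.75)·(2.5) + (0.75)·(-1.5) + (-3.25)·(0.5)) / 3 = 4.5/3 = 1.5
  s[X,Z] = ((-0.25)·(1.25) + (2.75)·(-1.75) + (0.75)·(1.25) + (-3.25)·(-0.75)) / 3 = -1.75/3 = -0.5833
  s[Y,Y] = ((-1.5)·(-1.5) + (2.5)·(2.5) + (-1.5)·(-1.5) + (0.5)·(0.5)) / 3 = 11/3 = 3.6667
  s[Y,Z] = ((-1.5)·(1.25) + (2.5)·(-1.75) + (-1.5)·(1.25) + (0.5)·(-0.75)) / 3 = -8.5/3 = -2.8333
  s[Z,Z] = ((1.25)·(1.25) + (-1.75)·(-1.75) + (1.25)·(1.25) + (-0.75)·(-0.75)) / 3 = 6.75/3 = 2.25
  Sample standard deviations s_i = √(s[i,i]):
  s(X) = √(6.25) = 2.5
  s(Y) = √(3.6667) = 1.9149
  s(Z) = √(2.25) = 1.5

Step 3 — r_{ij} = s_{ij} / (s_i · s_j):
  r[X,X] = 1 (diagonal).
  r[X,Y] = 1.5 / (2.5 · 1.9149) = 1.5 / 4.7871 = 0.3133
  r[X,Z] = -0.5833 / (2.5 · 1.5) = -0.5833 / 3.75 = -0.1556
  r[Y,Y] = 1 (diagonal).
  r[Y,Z] = -2.8333 / (1.9149 · 1.5) = -2.8333 / 2.8723 = -0.9864
  r[Z,Z] = 1 (diagonal).

R is symmetric with unit diagonal. Assembling:

R = [[1, 0.3133, -0.1556],
 [0.3133, 1, -0.9864],
 [-0.1556, -0.9864, 1]]


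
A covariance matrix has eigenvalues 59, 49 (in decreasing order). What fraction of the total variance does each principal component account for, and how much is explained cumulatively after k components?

Step 1 — total variance = trace(Sigma) = Σ λ_i = 59 + 49 = 108.

Step 2 — fraction explained by component i = λ_i / Σ λ:
  PC1: 59/108 = 0.5463
  PC2: 49/108 = 0.4537

Step 3 — cumulative fraction after k components = (λ_1 + ... + λ_k) / Σ λ:
  k = 1: 59/108 = 0.5463
  k = 2: (59 + 49)/108 = 108/108 = 1

Summary (fraction, with percent):

explained: PC1 0.5463 (54.63%), PC2 0.4537 (45.37%);  cumulative: 0.5463, 1


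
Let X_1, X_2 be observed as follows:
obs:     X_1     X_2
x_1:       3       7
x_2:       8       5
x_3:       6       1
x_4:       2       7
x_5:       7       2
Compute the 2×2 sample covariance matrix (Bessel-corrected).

Step 1 — column means:
  mean(X_1) = (3 + 8 + 6 + 2 + 7) / 5 = 26/5 = 5.2
  mean(X_2) = (7 + 5 + 1 + 7 + 2) / 5 = 22/5 = 4.4

Step 2 — sample covariance S[i,j] = (1/(n-1)) · Σ_k (x_{k,i} - mean_i) · (x_{k,j} - mean_j), with n-1 = 4.
  S[X_1,X_1] = ((-2.2)·(-2.2) + (2.8)·(2.8) + (0.8)·(0.8) + (-3.2)·(-3.2) + (1.8)·(1.8)) / 4 = 26.8/4 = 6.7
  S[X_1,X_2] = ((-2.2)·(2.6) + (2.8)·(0.6) + (0.8)·(-3.4) + (-3.2)·(2.6) + (1.8)·(-2.4)) / 4 = -19.4/4 = -4.85
  S[X_2,X_2] = ((2.6)·(2.6) + (0.6)·(0.6) + (-3.4)·(-3.4) + (2.6)·(2.6) + (-2.4)·(-2.4)) / 4 = 31.2/4 = 7.8

S is symmetric (S[j,i] = S[i,j]). Assembling:

S = [[6.7, -4.85],
 [-4.85, 7.8]]


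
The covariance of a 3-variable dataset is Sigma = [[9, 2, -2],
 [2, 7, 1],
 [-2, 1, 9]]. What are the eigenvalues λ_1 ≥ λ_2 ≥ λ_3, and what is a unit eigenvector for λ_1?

Step 1 — characteristic polynomial p(λ) = det(λI - Sigma) = λ³ - tr·λ² + c_1·λ - det, where tr = trace, c_1 = sum of the principal 2×2 minors, det = det(Sigma):
  tr = 9 + 7 + 9 = 25,
  c_1 = (9·7 - (2)²) + (9·9 - (-2)²) + (7·9 - (1)²) = 59 + 77 + 62 = 198,
  det = 9·(7·9 - (1)²) - (2)·((2)·9 - (1)·(-2)) + (-2)·((2)·(1) - 7·(-2)) = 9·(62) - (2)·(20) + (-2)·(16) = 486.
  So p(λ) = λ³ - 25λ² + 198λ - 486.
Step 2 — look for an integer root (rational root theorem: any rational root is an integer divisor of 486). Testing λ = 9:
  p(9) = 729 - 2025 + 1782 - 486 = 0  ✓
  Dividing out (λ - 9): p(λ) = (λ - 9)(λ² - 16λ + 54).
Step 3 — remaining eigenvalues from the quadratic λ² - 16λ + 54 = 0:
  Δ = 16² - 4·54 = 256 - 216 = 40,  λ = (16 ± √40)/2 = (16 ± 6.3246)/2 ≈ 11.1623 or 4.8377.
  Sorted: λ_1 = 11.1623,  λ_2 = 9,  λ_3 = 4.8377  (check: sum = 25 = tr ✓).

Step 4 — unit eigenvector for λ_1 ≈ 11.1623: v spans the null space of (Sigma - λ_1 I), whose rows are
  r_1 = (-2.1623, 2, -2),  r_2 = (2, -4.1623, 1),  r_3 = (-2, 1, -2.1623).
  v is orthogonal to every row, so take v ∝ r_1 × r_2 = ((2)·(1) - (-2)·(-4.1623), (-2)·(2) - (-2.1623)·(1), (-2.1623)·(-4.1623) - (2)·(2)) ≈ (-6.3246, -1.8377, 5).
  Rescale (multiply by -1 so the first nonzero entry is positive): u = (6.3246, 1.8377, -5).
  ||u|| = √((6.3246)² + (1.8377)² + (-5)²) = √(68.3772) ≈ 8.2691,  v_1 = u/||u|| ≈ (0.7648, 0.2222, -0.6047) (||v_1|| = 1).

λ_1 = 11.1623,  λ_2 = 9,  λ_3 = 4.8377;  v_1 ≈ (0.7648, 0.2222, -0.6047)


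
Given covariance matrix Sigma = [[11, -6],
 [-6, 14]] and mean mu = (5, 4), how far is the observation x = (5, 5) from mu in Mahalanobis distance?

Step 1 — centre the observation: (x - mu) = (0, 1).

Step 2 — invert Sigma. det(Sigma) = 11·14 - (-6)² = 118.
  Sigma^{-1} = (1/det) · [[d, -b], [-b, a]] = [[0.1186, 0.0508],
 [0.0508, 0.0932]].

Step 3 — form the quadratic (x - mu)^T · Sigma^{-1} · (x - mu):
  Sigma^{-1} · (x - mu) = (0.0508, 0.0932).
  (x - mu)^T · [Sigma^{-1} · (x - mu)] = (0)·(0.0508) + (1)·(0.0932) = 0.0932.

Step 4 — take square root: d = √(0.0932) ≈ 0.3053.

d(x, mu) = √(0.0932) ≈ 0.3053


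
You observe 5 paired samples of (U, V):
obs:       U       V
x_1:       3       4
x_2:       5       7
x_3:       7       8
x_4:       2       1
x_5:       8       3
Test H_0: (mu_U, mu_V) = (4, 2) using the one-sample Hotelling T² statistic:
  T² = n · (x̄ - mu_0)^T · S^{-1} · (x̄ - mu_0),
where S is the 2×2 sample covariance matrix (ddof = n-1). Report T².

Step 1 — sample mean vector:
  mean(U) = (3 + 5 + 7 + 2 + 8) / 5 = 25/5 = 5
  mean(V) = (4 + 7 + 8 + 1 + 3) / 5 = 23/5 = 4.6
  x̄ = (5, 4.6),  deviation x̄ - mu_0 = (5, 4.6) - (4, 2) = (1, 2.6).

Step 2 — sample covariance matrix, S[i,j] = (1/(n-1)) · Σ_k (x_{k,i} - mean_i) · (x_{k,j} - mean_j), divisor n-1 = 4:
  S[U,U] = ((-2)·(-2) + (0)·(0) + (2)·(2) + (-3)·(-3) + (3)·(3)) / 4 = 26/4 = 6.5
  S[U,V] = ((-2)·(-0.6) + (0)·(2.4) + (2)·(3.4) + (-3)·(-3.6) + (3)·(-1.6)) / 4 = 14/4 = 3.5
  S[V,V] = ((-0.6)·(-0.6) + (2.4)·(2.4) + (3.4)·(3.4) + (-3.6)·(-3.6) + (-1.6)·(-1.6)) / 4 = 33.2/4 = 8.3
  S = [[6.5, 3.5],
 [3.5, 8.3]].

Step 3 — invert S. det(S) = 6.5·8.3 - (3.5)² = 41.7.
  S^{-1} = (1/det) · [[d, -b], [-b, a]] = [[0.199, -0.0839],
 [-0.0839, 0.1559]].

Step 4 — quadratic form (x̄ - mu_0)^T · S^{-1} · (x̄ - mu_0):
  S^{-1} · (x̄ - mu_0) = (-0.0192, 0.3213),
  (x̄ - mu_0)^T · [...] = (1)·(-0.0192) + (2.6)·(0.3213) = 0.8163.

Step 5 — scale by n: T² = 5 · 0.8163 = 4.0815.

T² ≈ 4.0815


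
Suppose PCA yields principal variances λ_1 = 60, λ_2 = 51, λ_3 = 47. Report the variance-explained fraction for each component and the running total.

Step 1 — total variance = trace(Sigma) = Σ λ_i = 60 + 51 + 47 = 158.

Step 2 — fraction explained by component i = λ_i / Σ λ:
  PC1: 60/158 = 0.3797
  PC2: 51/158 = 0.3228
  PC3: 47/158 = 0.2975

Step 3 — cumulative fraction after k components = (λ_1 + ... + λ_k) / Σ λ:
  k = 1: 60/158 = 0.3797
  k = 2: (60 + 51)/158 = 111/158 = 0.7025
  k = 3: (60 + 51 + 47)/158 = 158/158 = 1

Summary (fraction, with percent):

explained: PC1 0.3797 (37.97%), PC2 0.3228 (32.28%), PC3 0.2975 (29.75%);  cumulative: 0.3797, 0.7025, 1


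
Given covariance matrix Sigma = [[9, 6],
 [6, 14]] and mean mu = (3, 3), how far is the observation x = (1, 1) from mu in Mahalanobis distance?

Step 1 — centre the observation: (x - mu) = (-2, -2).

Step 2 — invert Sigma. det(Sigma) = 9·14 - (6)² = 90.
  Sigma^{-1} = (1/det) · [[d, -b], [-b, a]] = [[0.1556, -0.0667],
 [-0.0667, 0.1]].

Step 3 — form the quadratic (x - mu)^T · Sigma^{-1} · (x - mu):
  Sigma^{-1} · (x - mu) = (-0.1778, -0.0667).
  (x - mu)^T · [Sigma^{-1} · (x - mu)] = (-2)·(-0.1778) + (-2)·(-0.0667) = 0.4889.

Step 4 — take square root: d = √(0.4889) ≈ 0.6992.

d(x, mu) = √(0.4889) ≈ 0.6992
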